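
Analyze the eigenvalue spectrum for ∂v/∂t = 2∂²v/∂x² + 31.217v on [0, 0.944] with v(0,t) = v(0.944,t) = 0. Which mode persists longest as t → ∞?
Eigenvalues: λₙ = 2n²π²/0.944² - 31.217.
First three modes:
  n=1: λ₁ = 2π²/0.944² - 31.217 ≈ -9.066
  n=2: λ₂ = 8π²/0.944² - 31.217 ≈ 57.385
  n=3: λ₃ = 18π²/0.944² - 31.217 ≈ 168.139
Since 2π²/0.944² ≈ 22.151 < 31.217, λ₁ < 0.
The n=1 mode grows fastest (−λₙ is largest for n=1) → dominates.
Asymptotic: v ~ c₁ sin(πx/0.944) e^{9.066t} (exponential growth at rate −λ₁ ≈ 9.066).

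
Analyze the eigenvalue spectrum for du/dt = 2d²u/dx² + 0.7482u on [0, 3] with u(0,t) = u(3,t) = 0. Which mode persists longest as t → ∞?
Eigenvalues: λₙ = 2n²π²/3² - 0.7482.
First three modes:
  n=1: λ₁ = 2π²/3² - 0.7482 ≈ 1.445
  n=2: λ₂ = 8π²/3² - 0.7482 ≈ 8.025
  n=3: λ₃ = 18π²/3² - 0.7482 ≈ 18.991
Since 2π²/3² ≈ 2.193 > 0.7482, all λₙ > 0.
The n=1 mode decays slowest → dominates as t → ∞.
Asymptotic: u ~ c₁ sin(πx/3) e^{-λ₁t} with decay rate λ₁ ≈ 1.445.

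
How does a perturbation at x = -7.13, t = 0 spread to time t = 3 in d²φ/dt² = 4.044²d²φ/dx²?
Domain of influence: [-19.262, 5.002]. Data at x = -7.13 spreads outward at speed 4.044.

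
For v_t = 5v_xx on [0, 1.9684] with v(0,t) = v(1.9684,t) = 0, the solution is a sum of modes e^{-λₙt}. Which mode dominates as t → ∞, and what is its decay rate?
Eigenvalues: λₙ = 5n²π²/1.9684².
First three modes:
  n=1: λ₁ = 5π²/1.9684² ≈ 12.736
  n=2: λ₂ = 20π²/1.9684² ≈ 50.945 (4× faster decay)
  n=3: λ₃ = 45π²/1.9684² ≈ 114.627 (9× faster decay)
As t → ∞, higher modes decay exponentially faster. The n=1 mode dominates: v ~ c₁ sin(πx/1.9684) e^{-λ₁t}.
Decay rate: λ₁ = 5π²/1.9684² ≈ 12.736.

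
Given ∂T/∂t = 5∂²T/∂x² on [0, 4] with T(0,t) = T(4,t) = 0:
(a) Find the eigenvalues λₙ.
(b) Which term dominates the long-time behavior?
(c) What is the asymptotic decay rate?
Eigenvalues: λₙ = 5n²π²/4².
First three modes:
  n=1: λ₁ = 5π²/4² ≈ 3.084
  n=2: λ₂ = 20π²/4² ≈ 12.337 (4× faster decay)
  n=3: λ₃ = 45π²/4² ≈ 27.758 (9× faster decay)
As t → ∞, higher modes decay exponentially faster. The n=1 mode dominates: T ~ c₁ sin(πx/4) e^{-λ₁t}.
Decay rate: λ₁ = 5π²/4² ≈ 3.084.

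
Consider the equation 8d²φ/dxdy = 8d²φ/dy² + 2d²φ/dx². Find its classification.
Rewriting in standard form: -2d²φ/dx² + 8d²φ/dxdy - 8d²φ/dy² = 0. Parabolic. (A = -2, B = 8, C = -8 gives B² - 4AC = 0.)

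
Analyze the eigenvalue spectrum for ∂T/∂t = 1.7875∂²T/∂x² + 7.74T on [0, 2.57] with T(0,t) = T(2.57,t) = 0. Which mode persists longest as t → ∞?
Eigenvalues: λₙ = 1.7875n²π²/2.57² - 7.74.
First three modes:
  n=1: λ₁ = 1.7875π²/2.57² - 7.74 ≈ -5.069
  n=2: λ₂ = 7.15π²/2.57² - 7.74 ≈ 2.944
  n=3: λ₃ = 16.0875π²/2.57² - 7.74 ≈ 16.299
Since 1.7875π²/2.57² ≈ 2.671 < 7.74, λ₁ < 0.
The n=1 mode grows fastest (−λₙ is largest for n=1) → dominates.
Asymptotic: T ~ c₁ sin(πx/2.57) e^{5.069t} (exponential growth at rate −λ₁ ≈ 5.069).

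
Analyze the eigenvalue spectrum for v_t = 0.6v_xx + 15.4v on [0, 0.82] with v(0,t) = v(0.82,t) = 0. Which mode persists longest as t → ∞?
Eigenvalues: λₙ = 0.6n²π²/0.82² - 15.4.
First three modes:
  n=1: λ₁ = 0.6π²/0.82² - 15.4 ≈ -6.593
  n=2: λ₂ = 2.4π²/0.82² - 15.4 ≈ 19.828
  n=3: λ₃ = 5.4π²/0.82² - 15.4 ≈ 63.862
Since 0.6π²/0.82² ≈ 8.807 < 15.4, λ₁ < 0.
The n=1 mode grows fastest (−λₙ is largest for n=1) → dominates.
Asymptotic: v ~ c₁ sin(πx/0.82) e^{6.593t} (exponential growth at rate −λ₁ ≈ 6.593).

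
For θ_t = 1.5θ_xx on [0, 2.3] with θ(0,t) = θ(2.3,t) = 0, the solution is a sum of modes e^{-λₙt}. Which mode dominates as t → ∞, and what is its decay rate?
Eigenvalues: λₙ = 1.5n²π²/2.3².
First three modes:
  n=1: λ₁ = 1.5π²/2.3² ≈ 2.799
  n=2: λ₂ = 6π²/2.3² ≈ 11.194 (4× faster decay)
  n=3: λ₃ = 13.5π²/2.3² ≈ 25.187 (9× faster decay)
As t → ∞, higher modes decay exponentially faster. The n=1 mode dominates: θ ~ c₁ sin(πx/2.3) e^{-λ₁t}.
Decay rate: λ₁ = 1.5π²/2.3² ≈ 2.799.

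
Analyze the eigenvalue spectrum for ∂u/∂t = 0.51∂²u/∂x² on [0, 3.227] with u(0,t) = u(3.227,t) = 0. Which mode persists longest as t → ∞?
Eigenvalues: λₙ = 0.51n²π²/3.227².
First three modes:
  n=1: λ₁ = 0.51π²/3.227² ≈ 0.483
  n=2: λ₂ = 2.04π²/3.227² ≈ 1.933 (4× faster decay)
  n=3: λ₃ = 4.59π²/3.227² ≈ 4.35 (9× faster decay)
As t → ∞, higher modes decay exponentially faster. The n=1 mode dominates: u ~ c₁ sin(πx/3.227) e^{-λ₁t}.
Decay rate: λ₁ = 0.51π²/3.227² ≈ 0.483.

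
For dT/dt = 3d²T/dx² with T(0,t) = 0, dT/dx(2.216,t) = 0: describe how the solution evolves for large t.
T → 0. Heat escapes through the Dirichlet boundary.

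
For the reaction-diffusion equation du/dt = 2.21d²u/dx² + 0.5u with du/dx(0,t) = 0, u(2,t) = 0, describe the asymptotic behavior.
u → 0. Diffusion dominates reaction (r=0.5 < κπ²/(4L²)≈1.36); solution decays.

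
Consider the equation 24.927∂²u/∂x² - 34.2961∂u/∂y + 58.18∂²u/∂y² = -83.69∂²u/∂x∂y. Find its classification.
Rewriting in standard form: 24.927∂²u/∂x² + 83.69∂²u/∂x∂y + 58.18∂²u/∂y² - 34.2961∂u/∂y = 0. Hyperbolic. (A = 24.927, B = 83.69, C = 58.18 gives B² - 4AC = 1203.00466.)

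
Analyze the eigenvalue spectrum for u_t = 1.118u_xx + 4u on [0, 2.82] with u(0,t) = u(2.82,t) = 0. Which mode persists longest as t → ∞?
Eigenvalues: λₙ = 1.118n²π²/2.82² - 4.
First three modes:
  n=1: λ₁ = 1.118π²/2.82² - 4 ≈ -2.612
  n=2: λ₂ = 4.472π²/2.82² - 4 ≈ 1.55
  n=3: λ₃ = 10.062π²/2.82² - 4 ≈ 8.488
Since 1.118π²/2.82² ≈ 1.388 < 4, λ₁ < 0.
The n=1 mode grows fastest (−λₙ is largest for n=1) → dominates.
Asymptotic: u ~ c₁ sin(πx/2.82) e^{2.612t} (exponential growth at rate −λ₁ ≈ 2.612).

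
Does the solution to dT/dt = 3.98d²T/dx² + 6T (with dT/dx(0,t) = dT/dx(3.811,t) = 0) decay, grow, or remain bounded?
T grows unboundedly. With Neumann BCs the constant mode has diffusion eigenvalue 0, so any r > 0 makes it grow like e^(6t); solution grows exponentially.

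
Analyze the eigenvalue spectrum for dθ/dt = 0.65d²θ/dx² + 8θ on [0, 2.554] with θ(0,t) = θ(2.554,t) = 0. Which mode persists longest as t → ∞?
Eigenvalues: λₙ = 0.65n²π²/2.554² - 8.
First three modes:
  n=1: λ₁ = 0.65π²/2.554² - 8 ≈ -7.017
  n=2: λ₂ = 2.6π²/2.554² - 8 ≈ -4.066
  n=3: λ₃ = 5.85π²/2.554² - 8 ≈ 0.851
Since 0.65π²/2.554² ≈ 0.983 < 8, λ₁ < 0.
The n=1 mode grows fastest (−λₙ is largest for n=1) → dominates.
Asymptotic: θ ~ c₁ sin(πx/2.554) e^{7.017t} (exponential growth at rate −λ₁ ≈ 7.017).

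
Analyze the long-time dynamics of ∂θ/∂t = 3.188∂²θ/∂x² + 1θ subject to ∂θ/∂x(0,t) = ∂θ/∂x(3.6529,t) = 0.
Long-time behavior: θ grows unboundedly. With Neumann BCs the constant mode has diffusion eigenvalue 0, so any r > 0 makes it grow like e^(1t); solution grows exponentially.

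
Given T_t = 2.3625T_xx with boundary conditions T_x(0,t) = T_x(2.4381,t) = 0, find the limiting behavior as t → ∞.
T → constant (steady state). Heat is conserved (no flux at boundaries); solution approaches the spatial average.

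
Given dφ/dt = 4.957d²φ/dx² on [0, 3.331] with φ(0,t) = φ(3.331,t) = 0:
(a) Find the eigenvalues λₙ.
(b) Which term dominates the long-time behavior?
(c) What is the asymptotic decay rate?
Eigenvalues: λₙ = 4.957n²π²/3.331².
First three modes:
  n=1: λ₁ = 4.957π²/3.331² ≈ 4.409
  n=2: λ₂ = 19.828π²/3.331² ≈ 17.637 (4× faster decay)
  n=3: λ₃ = 44.613π²/3.331² ≈ 39.684 (9× faster decay)
As t → ∞, higher modes decay exponentially faster. The n=1 mode dominates: φ ~ c₁ sin(πx/3.331) e^{-λ₁t}.
Decay rate: λ₁ = 4.957π²/3.331² ≈ 4.409.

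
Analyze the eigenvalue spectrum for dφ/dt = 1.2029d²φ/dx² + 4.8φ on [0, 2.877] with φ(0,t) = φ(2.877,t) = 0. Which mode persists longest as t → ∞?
Eigenvalues: λₙ = 1.2029n²π²/2.877² - 4.8.
First three modes:
  n=1: λ₁ = 1.2029π²/2.877² - 4.8 ≈ -3.366
  n=2: λ₂ = 4.8116π²/2.877² - 4.8 ≈ 0.937
  n=3: λ₃ = 10.8261π²/2.877² - 4.8 ≈ 8.109
Since 1.2029π²/2.877² ≈ 1.434 < 4.8, λ₁ < 0.
The n=1 mode grows fastest (−λₙ is largest for n=1) → dominates.
Asymptotic: φ ~ c₁ sin(πx/2.877) e^{3.366t} (exponential growth at rate −λ₁ ≈ 3.366).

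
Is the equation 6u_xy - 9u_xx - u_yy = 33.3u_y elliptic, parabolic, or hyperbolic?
Rewriting in standard form: -9u_xx + 6u_xy - u_yy - 33.3u_y = 0. Computing B² - 4AC with A = -9, B = 6, C = -1: discriminant = 0 (zero). Answer: parabolic.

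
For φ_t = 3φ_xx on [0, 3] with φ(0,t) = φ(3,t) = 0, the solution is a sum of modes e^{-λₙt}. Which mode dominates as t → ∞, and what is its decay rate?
Eigenvalues: λₙ = 3n²π²/3².
First three modes:
  n=1: λ₁ = 3π²/3² ≈ 3.29
  n=2: λ₂ = 12π²/3² ≈ 13.159 (4× faster decay)
  n=3: λ₃ = 27π²/3² ≈ 29.609 (9× faster decay)
As t → ∞, higher modes decay exponentially faster. The n=1 mode dominates: φ ~ c₁ sin(πx/3) e^{-λ₁t}.
Decay rate: λ₁ = 3π²/3² ≈ 3.29.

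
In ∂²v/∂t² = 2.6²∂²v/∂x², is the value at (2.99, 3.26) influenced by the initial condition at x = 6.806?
Yes. The domain of dependence is [-5.486, 11.466], and 6.806 ∈ [-5.486, 11.466].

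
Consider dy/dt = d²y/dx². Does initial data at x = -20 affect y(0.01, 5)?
Yes, for any finite x. The heat equation has infinite propagation speed, so all initial data affects all points at any t > 0.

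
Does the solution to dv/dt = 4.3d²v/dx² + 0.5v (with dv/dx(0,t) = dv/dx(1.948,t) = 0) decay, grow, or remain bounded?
v grows unboundedly. With Neumann BCs the constant mode has diffusion eigenvalue 0, so any r > 0 makes it grow like e^(0.5t); solution grows exponentially.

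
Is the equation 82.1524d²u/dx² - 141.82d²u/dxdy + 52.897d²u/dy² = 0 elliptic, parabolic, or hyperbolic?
Computing B² - 4AC with A = 82.1524, B = -141.82, C = 52.897: discriminant = 2730.4503888 (positive). Answer: hyperbolic.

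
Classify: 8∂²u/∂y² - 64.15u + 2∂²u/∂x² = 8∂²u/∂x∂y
Rewriting in standard form: 2∂²u/∂x² - 8∂²u/∂x∂y + 8∂²u/∂y² - 64.15u = 0. Parabolic (discriminant = 0).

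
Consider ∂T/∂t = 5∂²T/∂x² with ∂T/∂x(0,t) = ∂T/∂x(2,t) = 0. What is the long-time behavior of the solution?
As t → ∞, T → constant (steady state). Heat is conserved (no flux at boundaries); solution approaches the spatial average.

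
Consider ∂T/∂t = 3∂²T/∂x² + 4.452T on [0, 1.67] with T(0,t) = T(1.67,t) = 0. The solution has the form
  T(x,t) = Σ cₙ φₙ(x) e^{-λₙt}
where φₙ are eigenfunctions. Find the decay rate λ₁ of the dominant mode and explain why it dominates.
Eigenvalues: λₙ = 3n²π²/1.67² - 4.452.
First three modes:
  n=1: λ₁ = 3π²/1.67² - 4.452 ≈ 6.165
  n=2: λ₂ = 12π²/1.67² - 4.452 ≈ 38.015
  n=3: λ₃ = 27π²/1.67² - 4.452 ≈ 91.098
Since 3π²/1.67² ≈ 10.617 > 4.452, all λₙ > 0.
The n=1 mode decays slowest → dominates as t → ∞.
Asymptotic: T ~ c₁ sin(πx/1.67) e^{-λ₁t} with decay rate λ₁ ≈ 6.165.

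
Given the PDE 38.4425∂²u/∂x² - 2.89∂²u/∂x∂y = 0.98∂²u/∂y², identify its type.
Rewriting in standard form: 38.4425∂²u/∂x² - 2.89∂²u/∂x∂y - 0.98∂²u/∂y² = 0. The second-order coefficients are A = 38.4425, B = -2.89, C = -0.98. Since B² - 4AC = 159.0467 > 0, this is a hyperbolic PDE.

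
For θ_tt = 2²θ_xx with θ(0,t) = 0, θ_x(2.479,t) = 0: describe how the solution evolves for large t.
θ oscillates (no decay). Energy is conserved; the solution oscillates indefinitely as standing waves.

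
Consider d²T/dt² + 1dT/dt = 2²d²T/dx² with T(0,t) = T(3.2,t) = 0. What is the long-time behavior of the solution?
As t → ∞, T → 0. Damping (γ=1) dissipates energy; oscillations decay exponentially.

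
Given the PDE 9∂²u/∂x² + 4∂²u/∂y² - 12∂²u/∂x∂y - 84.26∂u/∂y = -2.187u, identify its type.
Rewriting in standard form: 9∂²u/∂x² - 12∂²u/∂x∂y + 4∂²u/∂y² - 84.26∂u/∂y + 2.187u = 0. The second-order coefficients are A = 9, B = -12, C = 4. Since B² - 4AC = 0 = 0, this is a parabolic PDE.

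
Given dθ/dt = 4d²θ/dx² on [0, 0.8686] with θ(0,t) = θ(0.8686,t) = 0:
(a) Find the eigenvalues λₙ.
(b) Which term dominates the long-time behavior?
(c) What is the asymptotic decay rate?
Eigenvalues: λₙ = 4n²π²/0.8686².
First three modes:
  n=1: λ₁ = 4π²/0.8686² ≈ 52.326
  n=2: λ₂ = 16π²/0.8686² ≈ 209.305 (4× faster decay)
  n=3: λ₃ = 36π²/0.8686² ≈ 470.937 (9× faster decay)
As t → ∞, higher modes decay exponentially faster. The n=1 mode dominates: θ ~ c₁ sin(πx/0.8686) e^{-λ₁t}.
Decay rate: λ₁ = 4π²/0.8686² ≈ 52.326.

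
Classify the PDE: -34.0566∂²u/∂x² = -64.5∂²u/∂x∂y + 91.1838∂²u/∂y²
Rewriting in standard form: -34.0566∂²u/∂x² + 64.5∂²u/∂x∂y - 91.1838∂²u/∂y² = 0. A = -34.0566, B = 64.5, C = -91.1838. Discriminant B² - 4AC = -8261.39081232. Since -8261.39081232 < 0, elliptic.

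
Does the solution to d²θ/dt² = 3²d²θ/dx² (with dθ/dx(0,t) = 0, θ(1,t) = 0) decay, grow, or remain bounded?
θ oscillates (no decay). Energy is conserved; the solution oscillates indefinitely as standing waves.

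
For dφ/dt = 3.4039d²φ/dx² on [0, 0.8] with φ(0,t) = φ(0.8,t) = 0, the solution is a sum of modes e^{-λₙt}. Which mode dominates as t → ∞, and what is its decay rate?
Eigenvalues: λₙ = 3.4039n²π²/0.8².
First three modes:
  n=1: λ₁ = 3.4039π²/0.8² ≈ 52.492
  n=2: λ₂ = 13.6156π²/0.8² ≈ 209.97 (4× faster decay)
  n=3: λ₃ = 30.6351π²/0.8² ≈ 472.432 (9× faster decay)
As t → ∞, higher modes decay exponentially faster. The n=1 mode dominates: φ ~ c₁ sin(πx/0.8) e^{-λ₁t}.
Decay rate: λ₁ = 3.4039π²/0.8² ≈ 52.492.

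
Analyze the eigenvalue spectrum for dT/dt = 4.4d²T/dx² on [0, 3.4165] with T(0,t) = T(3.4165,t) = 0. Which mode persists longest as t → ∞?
Eigenvalues: λₙ = 4.4n²π²/3.4165².
First three modes:
  n=1: λ₁ = 4.4π²/3.4165² ≈ 3.72
  n=2: λ₂ = 17.6π²/3.4165² ≈ 14.882 (4× faster decay)
  n=3: λ₃ = 39.6π²/3.4165² ≈ 33.484 (9× faster decay)
As t → ∞, higher modes decay exponentially faster. The n=1 mode dominates: T ~ c₁ sin(πx/3.4165) e^{-λ₁t}.
Decay rate: λ₁ = 4.4π²/3.4165² ≈ 3.72.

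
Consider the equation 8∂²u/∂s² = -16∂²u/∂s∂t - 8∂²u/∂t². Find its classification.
Rewriting in standard form: 8∂²u/∂s² + 16∂²u/∂s∂t + 8∂²u/∂t² = 0. Parabolic. (A = 8, B = 16, C = 8 gives B² - 4AC = 0.)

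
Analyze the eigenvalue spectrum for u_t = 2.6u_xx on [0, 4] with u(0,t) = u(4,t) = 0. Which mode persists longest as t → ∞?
Eigenvalues: λₙ = 2.6n²π²/4².
First three modes:
  n=1: λ₁ = 2.6π²/4² ≈ 1.604
  n=2: λ₂ = 10.4π²/4² ≈ 6.415 (4× faster decay)
  n=3: λ₃ = 23.4π²/4² ≈ 14.434 (9× faster decay)
As t → ∞, higher modes decay exponentially faster. The n=1 mode dominates: u ~ c₁ sin(πx/4) e^{-λ₁t}.
Decay rate: λ₁ = 2.6π²/4² ≈ 1.604.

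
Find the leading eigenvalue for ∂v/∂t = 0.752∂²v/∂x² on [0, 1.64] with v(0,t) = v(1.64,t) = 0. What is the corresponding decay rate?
Eigenvalues: λₙ = 0.752n²π²/1.64².
First three modes:
  n=1: λ₁ = 0.752π²/1.64² ≈ 2.759
  n=2: λ₂ = 3.008π²/1.64² ≈ 11.038 (4× faster decay)
  n=3: λ₃ = 6.768π²/1.64² ≈ 24.835 (9× faster decay)
As t → ∞, higher modes decay exponentially faster. The n=1 mode dominates: v ~ c₁ sin(πx/1.64) e^{-λ₁t}.
Decay rate: λ₁ = 0.752π²/1.64² ≈ 2.759.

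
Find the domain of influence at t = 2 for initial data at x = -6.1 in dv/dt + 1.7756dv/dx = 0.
At x = -2.5488. The characteristic carries data from (-6.1, 0) to (-2.5488, 2).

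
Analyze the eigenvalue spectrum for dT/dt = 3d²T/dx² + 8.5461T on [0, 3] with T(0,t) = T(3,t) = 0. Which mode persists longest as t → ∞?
Eigenvalues: λₙ = 3n²π²/3² - 8.5461.
First three modes:
  n=1: λ₁ = 3π²/3² - 8.5461 ≈ -5.256
  n=2: λ₂ = 12π²/3² - 8.5461 ≈ 4.613
  n=3: λ₃ = 27π²/3² - 8.5461 ≈ 21.063
Since 3π²/3² ≈ 3.29 < 8.5461, λ₁ < 0.
The n=1 mode grows fastest (−λₙ is largest for n=1) → dominates.
Asymptotic: T ~ c₁ sin(πx/3) e^{5.256t} (exponential growth at rate −λ₁ ≈ 5.256).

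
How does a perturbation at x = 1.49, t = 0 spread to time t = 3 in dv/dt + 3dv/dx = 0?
At x = 10.49. The characteristic carries data from (1.49, 0) to (10.49, 3).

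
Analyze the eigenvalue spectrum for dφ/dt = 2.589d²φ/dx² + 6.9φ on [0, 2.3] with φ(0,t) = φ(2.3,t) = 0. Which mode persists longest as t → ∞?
Eigenvalues: λₙ = 2.589n²π²/2.3² - 6.9.
First three modes:
  n=1: λ₁ = 2.589π²/2.3² - 6.9 ≈ -2.07
  n=2: λ₂ = 10.356π²/2.3² - 6.9 ≈ 12.421
  n=3: λ₃ = 23.301π²/2.3² - 6.9 ≈ 36.573
Since 2.589π²/2.3² ≈ 4.83 < 6.9, λ₁ < 0.
The n=1 mode grows fastest (−λₙ is largest for n=1) → dominates.
Asymptotic: φ ~ c₁ sin(πx/2.3) e^{2.07t} (exponential growth at rate −λ₁ ≈ 2.07).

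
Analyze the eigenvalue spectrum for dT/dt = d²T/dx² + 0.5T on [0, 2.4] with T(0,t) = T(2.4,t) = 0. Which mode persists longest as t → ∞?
Eigenvalues: λₙ = n²π²/2.4² - 0.5.
First three modes:
  n=1: λ₁ = π²/2.4² - 0.5 ≈ 1.213
  n=2: λ₂ = 4π²/2.4² - 0.5 ≈ 6.354
  n=3: λ₃ = 9π²/2.4² - 0.5 ≈ 14.921
Since π²/2.4² ≈ 1.713 > 0.5, all λₙ > 0.
The n=1 mode decays slowest → dominates as t → ∞.
Asymptotic: T ~ c₁ sin(πx/2.4) e^{-λ₁t} with decay rate λ₁ ≈ 1.213.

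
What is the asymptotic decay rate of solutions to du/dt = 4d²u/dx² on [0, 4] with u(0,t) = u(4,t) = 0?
Eigenvalues: λₙ = 4n²π²/4².
First three modes:
  n=1: λ₁ = 4π²/4² ≈ 2.467
  n=2: λ₂ = 16π²/4² ≈ 9.87 (4× faster decay)
  n=3: λ₃ = 36π²/4² ≈ 22.207 (9× faster decay)
As t → ∞, higher modes decay exponentially faster. The n=1 mode dominates: u ~ c₁ sin(πx/4) e^{-λ₁t}.
Decay rate: λ₁ = 4π²/4² ≈ 2.467.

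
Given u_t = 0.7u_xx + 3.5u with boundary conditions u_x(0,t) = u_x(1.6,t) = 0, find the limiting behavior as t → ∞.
u grows unboundedly. With Neumann BCs the constant mode has diffusion eigenvalue 0, so any r > 0 makes it grow like e^(3.5t); solution grows exponentially.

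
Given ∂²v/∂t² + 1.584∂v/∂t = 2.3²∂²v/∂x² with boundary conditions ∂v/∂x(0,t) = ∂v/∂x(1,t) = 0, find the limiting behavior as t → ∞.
v → constant (steady state). Damping (γ=1.584) dissipates the nonconstant modes; with Neumann BCs the spatial average obeys M''+γM'=0 and tends to a finite limit.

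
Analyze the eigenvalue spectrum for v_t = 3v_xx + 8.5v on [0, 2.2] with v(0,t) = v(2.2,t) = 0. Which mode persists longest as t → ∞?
Eigenvalues: λₙ = 3n²π²/2.2² - 8.5.
First three modes:
  n=1: λ₁ = 3π²/2.2² - 8.5 ≈ -2.382
  n=2: λ₂ = 12π²/2.2² - 8.5 ≈ 15.97
  n=3: λ₃ = 27π²/2.2² - 8.5 ≈ 46.558
Since 3π²/2.2² ≈ 6.118 < 8.5, λ₁ < 0.
The n=1 mode grows fastest (−λₙ is largest for n=1) → dominates.
Asymptotic: v ~ c₁ sin(πx/2.2) e^{2.382t} (exponential growth at rate −λ₁ ≈ 2.382).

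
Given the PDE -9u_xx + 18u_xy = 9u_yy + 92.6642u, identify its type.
Rewriting in standard form: -9u_xx + 18u_xy - 9u_yy - 92.6642u = 0. The second-order coefficients are A = -9, B = 18, C = -9. Since B² - 4AC = 0 = 0, this is a parabolic PDE.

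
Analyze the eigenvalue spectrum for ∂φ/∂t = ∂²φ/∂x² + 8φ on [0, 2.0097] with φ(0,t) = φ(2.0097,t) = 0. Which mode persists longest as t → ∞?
Eigenvalues: λₙ = n²π²/2.0097² - 8.
First three modes:
  n=1: λ₁ = π²/2.0097² - 8 ≈ -5.556
  n=2: λ₂ = 4π²/2.0097² - 8 ≈ 1.775
  n=3: λ₃ = 9π²/2.0097² - 8 ≈ 13.993
Since π²/2.0097² ≈ 2.444 < 8, λ₁ < 0.
The n=1 mode grows fastest (−λₙ is largest for n=1) → dominates.
Asymptotic: φ ~ c₁ sin(πx/2.0097) e^{5.556t} (exponential growth at rate −λ₁ ≈ 5.556).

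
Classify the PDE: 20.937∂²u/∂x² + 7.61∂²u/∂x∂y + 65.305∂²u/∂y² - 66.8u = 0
A = 20.937, B = 7.61, C = 65.305. Discriminant B² - 4AC = -5411.25104. Since -5411.25104 < 0, elliptic.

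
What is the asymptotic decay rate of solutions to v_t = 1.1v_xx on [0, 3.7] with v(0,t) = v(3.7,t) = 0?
Eigenvalues: λₙ = 1.1n²π²/3.7².
First three modes:
  n=1: λ₁ = 1.1π²/3.7² ≈ 0.793
  n=2: λ₂ = 4.4π²/3.7² ≈ 3.172 (4× faster decay)
  n=3: λ₃ = 9.9π²/3.7² ≈ 7.137 (9× faster decay)
As t → ∞, higher modes decay exponentially faster. The n=1 mode dominates: v ~ c₁ sin(πx/3.7) e^{-λ₁t}.
Decay rate: λ₁ = 1.1π²/3.7² ≈ 0.793.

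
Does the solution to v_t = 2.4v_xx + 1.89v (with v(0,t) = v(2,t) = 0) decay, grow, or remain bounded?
v → 0. Diffusion dominates reaction (r=1.89 < κπ²/L²≈5.92); solution decays.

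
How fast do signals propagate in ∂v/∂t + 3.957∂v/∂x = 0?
Speed = 3.957. Information travels along x - 3.957t = const (rightward).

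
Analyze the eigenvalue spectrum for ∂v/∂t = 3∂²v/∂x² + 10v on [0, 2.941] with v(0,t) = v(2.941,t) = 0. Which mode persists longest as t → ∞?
Eigenvalues: λₙ = 3n²π²/2.941² - 10.
First three modes:
  n=1: λ₁ = 3π²/2.941² - 10 ≈ -6.577
  n=2: λ₂ = 12π²/2.941² - 10 ≈ 3.693
  n=3: λ₃ = 27π²/2.941² - 10 ≈ 20.809
Since 3π²/2.941² ≈ 3.423 < 10, λ₁ < 0.
The n=1 mode grows fastest (−λₙ is largest for n=1) → dominates.
Asymptotic: v ~ c₁ sin(πx/2.941) e^{6.577t} (exponential growth at rate −λ₁ ≈ 6.577).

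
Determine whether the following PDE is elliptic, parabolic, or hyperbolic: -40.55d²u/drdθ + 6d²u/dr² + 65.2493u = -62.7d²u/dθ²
Rewriting in standard form: 6d²u/dr² - 40.55d²u/drdθ + 62.7d²u/dθ² + 65.2493u = 0. Coefficients: A = 6, B = -40.55, C = 62.7. B² - 4AC = 139.5025, which is positive, so the equation is hyperbolic.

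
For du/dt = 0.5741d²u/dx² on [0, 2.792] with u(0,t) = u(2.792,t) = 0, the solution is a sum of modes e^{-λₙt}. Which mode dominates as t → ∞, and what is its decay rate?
Eigenvalues: λₙ = 0.5741n²π²/2.792².
First three modes:
  n=1: λ₁ = 0.5741π²/2.792² ≈ 0.727
  n=2: λ₂ = 2.2964π²/2.792² ≈ 2.907 (4× faster decay)
  n=3: λ₃ = 5.1669π²/2.792² ≈ 6.542 (9× faster decay)
As t → ∞, higher modes decay exponentially faster. The n=1 mode dominates: u ~ c₁ sin(πx/2.792) e^{-λ₁t}.
Decay rate: λ₁ = 0.5741π²/2.792² ≈ 0.727.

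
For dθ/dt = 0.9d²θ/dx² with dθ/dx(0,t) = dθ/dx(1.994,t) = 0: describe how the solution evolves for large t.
θ → constant (steady state). Heat is conserved (no flux at boundaries); solution approaches the spatial average.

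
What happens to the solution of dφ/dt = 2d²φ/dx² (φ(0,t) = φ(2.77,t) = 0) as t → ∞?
φ → 0. Heat diffuses out through both boundaries.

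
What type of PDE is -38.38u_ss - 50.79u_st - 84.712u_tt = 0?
With A = -38.38, B = -50.79, C = -84.712, the discriminant is -10425.36214. This is an elliptic PDE.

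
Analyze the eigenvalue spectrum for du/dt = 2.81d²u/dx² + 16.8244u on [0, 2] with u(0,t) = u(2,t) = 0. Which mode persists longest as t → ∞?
Eigenvalues: λₙ = 2.81n²π²/2² - 16.8244.
First three modes:
  n=1: λ₁ = 2.81π²/2² - 16.8244 ≈ -9.891
  n=2: λ₂ = 11.24π²/2² - 16.8244 ≈ 10.909
  n=3: λ₃ = 25.29π²/2² - 16.8244 ≈ 45.576
Since 2.81π²/2² ≈ 6.933 < 16.8244, λ₁ < 0.
The n=1 mode grows fastest (−λₙ is largest for n=1) → dominates.
Asymptotic: u ~ c₁ sin(πx/2) e^{9.891t} (exponential growth at rate −λ₁ ≈ 9.891).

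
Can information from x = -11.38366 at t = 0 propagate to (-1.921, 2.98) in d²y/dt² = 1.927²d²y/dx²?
No. The domain of dependence is [-7.66346, 3.82146], and -11.38366 is outside this interval.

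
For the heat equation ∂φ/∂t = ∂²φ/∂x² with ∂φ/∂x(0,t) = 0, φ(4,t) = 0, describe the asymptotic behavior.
φ → 0. Heat escapes through the Dirichlet boundary.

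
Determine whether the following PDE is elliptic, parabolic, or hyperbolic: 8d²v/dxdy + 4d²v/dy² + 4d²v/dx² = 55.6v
Rewriting in standard form: 4d²v/dx² + 8d²v/dxdy + 4d²v/dy² - 55.6v = 0. Coefficients: A = 4, B = 8, C = 4. B² - 4AC = 0, which is zero, so the equation is parabolic.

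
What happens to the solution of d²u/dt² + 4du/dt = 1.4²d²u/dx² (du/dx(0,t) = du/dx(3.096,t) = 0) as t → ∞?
u → constant (steady state). Damping (γ=4) dissipates the nonconstant modes; with Neumann BCs the spatial average obeys M''+γM'=0 and tends to a finite limit.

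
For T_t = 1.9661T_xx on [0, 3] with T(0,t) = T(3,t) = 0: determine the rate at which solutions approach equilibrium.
Eigenvalues: λₙ = 1.9661n²π²/3².
First three modes:
  n=1: λ₁ = 1.9661π²/3² ≈ 2.156
  n=2: λ₂ = 7.8644π²/3² ≈ 8.624 (4× faster decay)
  n=3: λ₃ = 17.6949π²/3² ≈ 19.405 (9× faster decay)
As t → ∞, higher modes decay exponentially faster. The n=1 mode dominates: T ~ c₁ sin(πx/3) e^{-λ₁t}.
Decay rate: λ₁ = 1.9661π²/3² ≈ 2.156.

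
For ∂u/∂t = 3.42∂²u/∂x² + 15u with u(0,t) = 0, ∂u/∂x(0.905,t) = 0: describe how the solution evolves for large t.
u grows unboundedly. Reaction dominates diffusion (r=15 > κπ²/(4L²)≈10.3); solution grows exponentially.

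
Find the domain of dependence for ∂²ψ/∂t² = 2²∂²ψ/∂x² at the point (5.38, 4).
Domain of dependence: [-2.62, 13.38]. Signals travel at speed 2, so data within |x - 5.38| ≤ 2·4 = 8 can reach the point.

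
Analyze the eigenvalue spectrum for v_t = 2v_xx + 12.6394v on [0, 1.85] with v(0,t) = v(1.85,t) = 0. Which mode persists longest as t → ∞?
Eigenvalues: λₙ = 2n²π²/1.85² - 12.6394.
First three modes:
  n=1: λ₁ = 2π²/1.85² - 12.6394 ≈ -6.872
  n=2: λ₂ = 8π²/1.85² - 12.6394 ≈ 10.431
  n=3: λ₃ = 18π²/1.85² - 12.6394 ≈ 39.268
Since 2π²/1.85² ≈ 5.767 < 12.6394, λ₁ < 0.
The n=1 mode grows fastest (−λₙ is largest for n=1) → dominates.
Asymptotic: v ~ c₁ sin(πx/1.85) e^{6.872t} (exponential growth at rate −λ₁ ≈ 6.872).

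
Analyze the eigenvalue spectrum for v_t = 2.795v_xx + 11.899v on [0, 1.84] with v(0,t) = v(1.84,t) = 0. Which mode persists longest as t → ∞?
Eigenvalues: λₙ = 2.795n²π²/1.84² - 11.899.
First three modes:
  n=1: λ₁ = 2.795π²/1.84² - 11.899 ≈ -3.751
  n=2: λ₂ = 11.18π²/1.84² - 11.899 ≈ 20.693
  n=3: λ₃ = 25.155π²/1.84² - 11.899 ≈ 61.432
Since 2.795π²/1.84² ≈ 8.148 < 11.899, λ₁ < 0.
The n=1 mode grows fastest (−λₙ is largest for n=1) → dominates.
Asymptotic: v ~ c₁ sin(πx/1.84) e^{3.751t} (exponential growth at rate −λ₁ ≈ 3.751).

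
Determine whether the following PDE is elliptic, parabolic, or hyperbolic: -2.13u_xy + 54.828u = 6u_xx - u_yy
Rewriting in standard form: -6u_xx - 2.13u_xy + u_yy + 54.828u = 0. Coefficients: A = -6, B = -2.13, C = 1. B² - 4AC = 28.5369, which is positive, so the equation is hyperbolic.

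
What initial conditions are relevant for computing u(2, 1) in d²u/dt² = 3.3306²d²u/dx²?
Domain of dependence: [-1.3306, 5.3306]. Signals travel at speed 3.3306, so data within |x - 2| ≤ 3.3306·1 = 3.3306 can reach the point.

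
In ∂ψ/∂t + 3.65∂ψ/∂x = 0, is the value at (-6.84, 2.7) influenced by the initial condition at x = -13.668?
No. Only data at x = -16.695 affects (-6.84, 2.7). Advection has one-way propagation along characteristics.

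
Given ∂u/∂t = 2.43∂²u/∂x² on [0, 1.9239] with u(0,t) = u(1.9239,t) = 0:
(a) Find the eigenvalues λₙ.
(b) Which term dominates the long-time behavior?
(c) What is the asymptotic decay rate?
Eigenvalues: λₙ = 2.43n²π²/1.9239².
First three modes:
  n=1: λ₁ = 2.43π²/1.9239² ≈ 6.479
  n=2: λ₂ = 9.72π²/1.9239² ≈ 25.918 (4× faster decay)
  n=3: λ₃ = 21.87π²/1.9239² ≈ 58.315 (9× faster decay)
As t → ∞, higher modes decay exponentially faster. The n=1 mode dominates: u ~ c₁ sin(πx/1.9239) e^{-λ₁t}.
Decay rate: λ₁ = 2.43π²/1.9239² ≈ 6.479.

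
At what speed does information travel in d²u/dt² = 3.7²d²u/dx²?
Speed = 3.7. Information travels along characteristics x = x₀ ± 3.7t.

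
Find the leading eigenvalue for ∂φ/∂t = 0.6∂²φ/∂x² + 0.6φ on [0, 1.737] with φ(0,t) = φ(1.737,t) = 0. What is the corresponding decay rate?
Eigenvalues: λₙ = 0.6n²π²/1.737² - 0.6.
First three modes:
  n=1: λ₁ = 0.6π²/1.737² - 0.6 ≈ 1.363
  n=2: λ₂ = 2.4π²/1.737² - 0.6 ≈ 7.251
  n=3: λ₃ = 5.4π²/1.737² - 0.6 ≈ 17.064
Since 0.6π²/1.737² ≈ 1.963 > 0.6, all λₙ > 0.
The n=1 mode decays slowest → dominates as t → ∞.
Asymptotic: φ ~ c₁ sin(πx/1.737) e^{-λ₁t} with decay rate λ₁ ≈ 1.363.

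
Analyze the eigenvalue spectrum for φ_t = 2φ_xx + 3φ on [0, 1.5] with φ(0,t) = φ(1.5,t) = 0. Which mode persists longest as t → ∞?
Eigenvalues: λₙ = 2n²π²/1.5² - 3.
First three modes:
  n=1: λ₁ = 2π²/1.5² - 3 ≈ 5.773
  n=2: λ₂ = 8π²/1.5² - 3 ≈ 32.092
  n=3: λ₃ = 18π²/1.5² - 3 ≈ 75.957
Since 2π²/1.5² ≈ 8.773 > 3, all λₙ > 0.
The n=1 mode decays slowest → dominates as t → ∞.
Asymptotic: φ ~ c₁ sin(πx/1.5) e^{-λ₁t} with decay rate λ₁ ≈ 5.773.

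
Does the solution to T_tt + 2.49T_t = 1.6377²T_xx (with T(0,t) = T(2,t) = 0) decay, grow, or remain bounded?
T → 0. Damping (γ=2.49) dissipates energy; oscillations decay exponentially.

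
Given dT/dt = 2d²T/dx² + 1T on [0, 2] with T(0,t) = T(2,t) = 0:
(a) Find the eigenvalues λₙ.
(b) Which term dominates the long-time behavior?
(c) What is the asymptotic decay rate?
Eigenvalues: λₙ = 2n²π²/2² - 1.
First three modes:
  n=1: λ₁ = 2π²/2² - 1 ≈ 3.935
  n=2: λ₂ = 8π²/2² - 1 ≈ 18.739
  n=3: λ₃ = 18π²/2² - 1 ≈ 43.413
Since 2π²/2² ≈ 4.935 > 1, all λₙ > 0.
The n=1 mode decays slowest → dominates as t → ∞.
Asymptotic: T ~ c₁ sin(πx/2) e^{-λ₁t} with decay rate λ₁ ≈ 3.935.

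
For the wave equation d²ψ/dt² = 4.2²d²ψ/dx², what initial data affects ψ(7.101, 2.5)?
Domain of dependence: [-3.399, 17.601]. Signals travel at speed 4.2, so data within |x - 7.101| ≤ 4.2·2.5 = 10.5 can reach the point.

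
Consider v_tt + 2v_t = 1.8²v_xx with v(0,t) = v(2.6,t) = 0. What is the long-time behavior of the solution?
As t → ∞, v → 0. Damping (γ=2) dissipates energy; oscillations decay exponentially.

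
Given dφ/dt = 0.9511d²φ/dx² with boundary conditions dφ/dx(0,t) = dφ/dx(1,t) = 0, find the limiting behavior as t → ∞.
φ → constant (steady state). Heat is conserved (no flux at boundaries); solution approaches the spatial average.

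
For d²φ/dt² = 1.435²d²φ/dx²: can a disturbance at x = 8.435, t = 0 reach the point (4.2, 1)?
No. The domain of dependence is [2.765, 5.635], and 8.435 is outside this interval.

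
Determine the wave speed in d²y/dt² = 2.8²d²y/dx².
Speed = 2.8. Information travels along characteristics x = x₀ ± 2.8t.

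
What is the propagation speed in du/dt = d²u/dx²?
Infinite. The heat equation is parabolic, not hyperbolic, so disturbances propagate instantly.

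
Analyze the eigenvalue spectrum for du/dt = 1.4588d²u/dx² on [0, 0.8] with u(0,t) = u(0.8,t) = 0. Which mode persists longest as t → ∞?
Eigenvalues: λₙ = 1.4588n²π²/0.8².
First three modes:
  n=1: λ₁ = 1.4588π²/0.8² ≈ 22.497
  n=2: λ₂ = 5.8352π²/0.8² ≈ 89.986 (4× faster decay)
  n=3: λ₃ = 13.1292π²/0.8² ≈ 202.469 (9× faster decay)
As t → ∞, higher modes decay exponentially faster. The n=1 mode dominates: u ~ c₁ sin(πx/0.8) e^{-λ₁t}.
Decay rate: λ₁ = 1.4588π²/0.8² ≈ 22.497.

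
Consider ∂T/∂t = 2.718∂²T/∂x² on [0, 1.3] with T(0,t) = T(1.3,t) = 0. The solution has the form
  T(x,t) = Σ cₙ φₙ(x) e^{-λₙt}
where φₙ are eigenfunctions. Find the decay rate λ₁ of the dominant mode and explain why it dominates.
Eigenvalues: λₙ = 2.718n²π²/1.3².
First three modes:
  n=1: λ₁ = 2.718π²/1.3² ≈ 15.873
  n=2: λ₂ = 10.872π²/1.3² ≈ 63.493 (4× faster decay)
  n=3: λ₃ = 24.462π²/1.3² ≈ 142.858 (9× faster decay)
As t → ∞, higher modes decay exponentially faster. The n=1 mode dominates: T ~ c₁ sin(πx/1.3) e^{-λ₁t}.
Decay rate: λ₁ = 2.718π²/1.3² ≈ 15.873.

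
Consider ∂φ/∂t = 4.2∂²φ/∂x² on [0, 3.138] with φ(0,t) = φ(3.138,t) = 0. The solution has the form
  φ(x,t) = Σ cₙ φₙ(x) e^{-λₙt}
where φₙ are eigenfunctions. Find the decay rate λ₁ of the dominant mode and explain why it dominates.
Eigenvalues: λₙ = 4.2n²π²/3.138².
First three modes:
  n=1: λ₁ = 4.2π²/3.138² ≈ 4.21
  n=2: λ₂ = 16.8π²/3.138² ≈ 16.838 (4× faster decay)
  n=3: λ₃ = 37.8π²/3.138² ≈ 37.887 (9× faster decay)
As t → ∞, higher modes decay exponentially faster. The n=1 mode dominates: φ ~ c₁ sin(πx/3.138) e^{-λ₁t}.
Decay rate: λ₁ = 4.2π²/3.138² ≈ 4.21.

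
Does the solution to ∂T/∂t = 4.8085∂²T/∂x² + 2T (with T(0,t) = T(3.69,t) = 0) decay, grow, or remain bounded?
T → 0. Diffusion dominates reaction (r=2 < κπ²/L²≈3.49); solution decays.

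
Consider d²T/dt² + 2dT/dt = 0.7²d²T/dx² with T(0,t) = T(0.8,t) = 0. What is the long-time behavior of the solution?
As t → ∞, T → 0. Damping (γ=2) dissipates energy; oscillations decay exponentially.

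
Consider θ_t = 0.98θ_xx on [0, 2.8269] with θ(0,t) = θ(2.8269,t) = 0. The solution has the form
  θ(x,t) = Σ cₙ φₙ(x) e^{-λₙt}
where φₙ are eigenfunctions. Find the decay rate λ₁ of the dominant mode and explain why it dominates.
Eigenvalues: λₙ = 0.98n²π²/2.8269².
First three modes:
  n=1: λ₁ = 0.98π²/2.8269² ≈ 1.21
  n=2: λ₂ = 3.92π²/2.8269² ≈ 4.841 (4× faster decay)
  n=3: λ₃ = 8.82π²/2.8269² ≈ 10.893 (9× faster decay)
As t → ∞, higher modes decay exponentially faster. The n=1 mode dominates: θ ~ c₁ sin(πx/2.8269) e^{-λ₁t}.
Decay rate: λ₁ = 0.98π²/2.8269² ≈ 1.21.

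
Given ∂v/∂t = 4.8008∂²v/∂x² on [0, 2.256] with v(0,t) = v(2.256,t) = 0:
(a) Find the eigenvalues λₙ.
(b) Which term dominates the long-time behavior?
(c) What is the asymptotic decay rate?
Eigenvalues: λₙ = 4.8008n²π²/2.256².
First three modes:
  n=1: λ₁ = 4.8008π²/2.256² ≈ 9.31
  n=2: λ₂ = 19.2032π²/2.256² ≈ 37.239 (4× faster decay)
  n=3: λ₃ = 43.2072π²/2.256² ≈ 83.787 (9× faster decay)
As t → ∞, higher modes decay exponentially faster. The n=1 mode dominates: v ~ c₁ sin(πx/2.256) e^{-λ₁t}.
Decay rate: λ₁ = 4.8008π²/2.256² ≈ 9.31.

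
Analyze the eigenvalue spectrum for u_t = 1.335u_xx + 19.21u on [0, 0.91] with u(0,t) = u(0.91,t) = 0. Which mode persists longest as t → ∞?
Eigenvalues: λₙ = 1.335n²π²/0.91² - 19.21.
First three modes:
  n=1: λ₁ = 1.335π²/0.91² - 19.21 ≈ -3.299
  n=2: λ₂ = 5.34π²/0.91² - 19.21 ≈ 44.434
  n=3: λ₃ = 12.015π²/0.91² - 19.21 ≈ 123.989
Since 1.335π²/0.91² ≈ 15.911 < 19.21, λ₁ < 0.
The n=1 mode grows fastest (−λₙ is largest for n=1) → dominates.
Asymptotic: u ~ c₁ sin(πx/0.91) e^{3.299t} (exponential growth at rate −λ₁ ≈ 3.299).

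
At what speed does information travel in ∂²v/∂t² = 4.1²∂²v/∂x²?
Speed = 4.1. Information travels along characteristics x = x₀ ± 4.1t.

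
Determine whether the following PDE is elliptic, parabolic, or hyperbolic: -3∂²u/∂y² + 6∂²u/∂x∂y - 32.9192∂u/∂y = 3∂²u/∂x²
Rewriting in standard form: -3∂²u/∂x² + 6∂²u/∂x∂y - 3∂²u/∂y² - 32.9192∂u/∂y = 0. Coefficients: A = -3, B = 6, C = -3. B² - 4AC = 0, which is zero, so the equation is parabolic.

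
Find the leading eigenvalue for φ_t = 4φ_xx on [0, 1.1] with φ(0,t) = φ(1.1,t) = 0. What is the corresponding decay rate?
Eigenvalues: λₙ = 4n²π²/1.1².
First three modes:
  n=1: λ₁ = 4π²/1.1² ≈ 32.627
  n=2: λ₂ = 16π²/1.1² ≈ 130.507 (4× faster decay)
  n=3: λ₃ = 36π²/1.1² ≈ 293.641 (9× faster decay)
As t → ∞, higher modes decay exponentially faster. The n=1 mode dominates: φ ~ c₁ sin(πx/1.1) e^{-λ₁t}.
Decay rate: λ₁ = 4π²/1.1² ≈ 32.627.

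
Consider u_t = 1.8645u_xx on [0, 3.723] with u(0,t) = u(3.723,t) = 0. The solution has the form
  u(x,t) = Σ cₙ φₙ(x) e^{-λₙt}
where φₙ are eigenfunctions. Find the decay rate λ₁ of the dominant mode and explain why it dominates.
Eigenvalues: λₙ = 1.8645n²π²/3.723².
First three modes:
  n=1: λ₁ = 1.8645π²/3.723² ≈ 1.328
  n=2: λ₂ = 7.458π²/3.723² ≈ 5.311 (4× faster decay)
  n=3: λ₃ = 16.7805π²/3.723² ≈ 11.949 (9× faster decay)
As t → ∞, higher modes decay exponentially faster. The n=1 mode dominates: u ~ c₁ sin(πx/3.723) e^{-λ₁t}.
Decay rate: λ₁ = 1.8645π²/3.723² ≈ 1.328.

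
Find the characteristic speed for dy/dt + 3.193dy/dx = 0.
Speed = 3.193. Information travels along x - 3.193t = const (rightward).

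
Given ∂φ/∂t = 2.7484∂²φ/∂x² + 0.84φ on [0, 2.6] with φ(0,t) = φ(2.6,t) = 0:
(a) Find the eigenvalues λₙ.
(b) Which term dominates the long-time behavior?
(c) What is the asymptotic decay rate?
Eigenvalues: λₙ = 2.7484n²π²/2.6² - 0.84.
First three modes:
  n=1: λ₁ = 2.7484π²/2.6² - 0.84 ≈ 3.173
  n=2: λ₂ = 10.9936π²/2.6² - 0.84 ≈ 15.211
  n=3: λ₃ = 24.7356π²/2.6² - 0.84 ≈ 35.274
Since 2.7484π²/2.6² ≈ 4.013 > 0.84, all λₙ > 0.
The n=1 mode decays slowest → dominates as t → ∞.
Asymptotic: φ ~ c₁ sin(πx/2.6) e^{-λ₁t} with decay rate λ₁ ≈ 3.173.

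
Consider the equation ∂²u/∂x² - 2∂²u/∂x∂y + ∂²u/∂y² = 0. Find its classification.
Parabolic. (A = 1, B = -2, C = 1 gives B² - 4AC = 0.)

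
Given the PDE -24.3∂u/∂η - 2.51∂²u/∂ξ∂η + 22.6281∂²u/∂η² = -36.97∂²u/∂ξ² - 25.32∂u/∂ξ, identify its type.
Rewriting in standard form: 36.97∂²u/∂ξ² - 2.51∂²u/∂ξ∂η + 22.6281∂²u/∂η² + 25.32∂u/∂ξ - 24.3∂u/∂η = 0. The second-order coefficients are A = 36.97, B = -2.51, C = 22.6281. Since B² - 4AC = -3339.943328 < 0, this is an elliptic PDE.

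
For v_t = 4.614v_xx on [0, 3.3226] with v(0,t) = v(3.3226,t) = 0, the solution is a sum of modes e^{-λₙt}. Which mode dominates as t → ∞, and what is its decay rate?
Eigenvalues: λₙ = 4.614n²π²/3.3226².
First three modes:
  n=1: λ₁ = 4.614π²/3.3226² ≈ 4.125
  n=2: λ₂ = 18.456π²/3.3226² ≈ 16.5 (4× faster decay)
  n=3: λ₃ = 41.526π²/3.3226² ≈ 37.125 (9× faster decay)
As t → ∞, higher modes decay exponentially faster. The n=1 mode dominates: v ~ c₁ sin(πx/3.3226) e^{-λ₁t}.
Decay rate: λ₁ = 4.614π²/3.3226² ≈ 4.125.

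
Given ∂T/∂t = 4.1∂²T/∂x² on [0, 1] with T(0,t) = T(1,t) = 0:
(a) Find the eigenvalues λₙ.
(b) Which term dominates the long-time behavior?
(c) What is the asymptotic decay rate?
Eigenvalues: λₙ = 4.1n²π².
First three modes:
  n=1: λ₁ = 4.1π² ≈ 40.465
  n=2: λ₂ = 16.4π² ≈ 161.862 (4× faster decay)
  n=3: λ₃ = 36.9π² ≈ 364.188 (9× faster decay)
As t → ∞, higher modes decay exponentially faster. The n=1 mode dominates: T ~ c₁ sin(πx) e^{-λ₁t}.
Decay rate: λ₁ = 4.1π² ≈ 40.465.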